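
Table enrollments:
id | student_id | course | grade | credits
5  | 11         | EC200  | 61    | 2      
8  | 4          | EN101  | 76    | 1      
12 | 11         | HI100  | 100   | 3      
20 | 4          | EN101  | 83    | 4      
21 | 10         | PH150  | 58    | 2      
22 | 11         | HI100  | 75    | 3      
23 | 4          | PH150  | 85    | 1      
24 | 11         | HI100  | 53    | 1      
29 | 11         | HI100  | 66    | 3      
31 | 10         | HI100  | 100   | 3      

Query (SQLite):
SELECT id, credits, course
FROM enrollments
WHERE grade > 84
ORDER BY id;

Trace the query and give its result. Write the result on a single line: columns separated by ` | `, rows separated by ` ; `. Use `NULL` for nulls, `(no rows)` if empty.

grade > 84: ids {12, 23, 31}

12 | 3 | HI100 ; 23 | 1 | PH150 ; 31 | 3 | HI100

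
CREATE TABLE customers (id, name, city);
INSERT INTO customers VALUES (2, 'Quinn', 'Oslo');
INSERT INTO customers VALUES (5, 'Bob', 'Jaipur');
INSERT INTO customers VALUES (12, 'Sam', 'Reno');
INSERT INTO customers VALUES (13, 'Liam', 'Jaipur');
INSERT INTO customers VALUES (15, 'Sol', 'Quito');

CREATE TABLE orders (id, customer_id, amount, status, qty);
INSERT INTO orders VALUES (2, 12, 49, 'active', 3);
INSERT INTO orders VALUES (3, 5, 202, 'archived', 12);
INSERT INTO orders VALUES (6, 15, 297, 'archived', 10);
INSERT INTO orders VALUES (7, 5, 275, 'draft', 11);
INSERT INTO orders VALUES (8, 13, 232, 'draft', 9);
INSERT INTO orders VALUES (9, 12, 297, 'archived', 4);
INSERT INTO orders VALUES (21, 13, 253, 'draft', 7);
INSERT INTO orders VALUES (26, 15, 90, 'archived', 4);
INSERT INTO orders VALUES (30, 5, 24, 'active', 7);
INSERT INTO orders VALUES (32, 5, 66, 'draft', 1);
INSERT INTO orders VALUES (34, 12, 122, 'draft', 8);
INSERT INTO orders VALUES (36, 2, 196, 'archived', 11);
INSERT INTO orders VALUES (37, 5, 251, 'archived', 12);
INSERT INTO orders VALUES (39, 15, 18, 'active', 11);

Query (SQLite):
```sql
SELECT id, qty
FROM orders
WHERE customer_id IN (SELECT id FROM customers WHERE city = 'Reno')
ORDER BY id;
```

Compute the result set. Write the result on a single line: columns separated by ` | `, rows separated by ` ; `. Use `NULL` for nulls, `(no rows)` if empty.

2 | 3 ; 9 | 4 ; 34 | 8

Inner query: customers.id where city = 'Reno'.
Outer: keep orders rows whose customer_id is in that set.
Inner query → {12}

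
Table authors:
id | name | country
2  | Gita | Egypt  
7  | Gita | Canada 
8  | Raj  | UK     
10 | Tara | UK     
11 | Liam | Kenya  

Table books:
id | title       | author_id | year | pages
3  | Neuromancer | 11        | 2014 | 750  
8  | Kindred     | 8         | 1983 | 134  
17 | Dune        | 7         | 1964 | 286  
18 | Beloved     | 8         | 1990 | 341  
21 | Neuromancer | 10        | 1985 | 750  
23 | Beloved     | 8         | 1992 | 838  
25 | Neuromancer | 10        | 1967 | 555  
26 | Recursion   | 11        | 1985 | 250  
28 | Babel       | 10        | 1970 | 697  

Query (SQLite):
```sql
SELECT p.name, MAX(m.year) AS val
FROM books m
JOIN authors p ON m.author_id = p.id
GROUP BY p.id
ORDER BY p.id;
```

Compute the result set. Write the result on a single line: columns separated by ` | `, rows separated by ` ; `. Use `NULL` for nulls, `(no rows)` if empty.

Join each books row to its authors via author_id.
Group joined rows by authors.id; compute MAX(m.year) per group.
  7: ids {17} → MAX(m.year)=1964
  8: ids {8, 18, 23} → MAX(m.year)=1992
  10: ids {21, 25, 28} → MAX(m.year)=1985
  11: ids {3, 26} → MAX(m.year)=2014

Gita | 1964 ; Raj | 1992 ; Tara | 1985 ; Liam | 2014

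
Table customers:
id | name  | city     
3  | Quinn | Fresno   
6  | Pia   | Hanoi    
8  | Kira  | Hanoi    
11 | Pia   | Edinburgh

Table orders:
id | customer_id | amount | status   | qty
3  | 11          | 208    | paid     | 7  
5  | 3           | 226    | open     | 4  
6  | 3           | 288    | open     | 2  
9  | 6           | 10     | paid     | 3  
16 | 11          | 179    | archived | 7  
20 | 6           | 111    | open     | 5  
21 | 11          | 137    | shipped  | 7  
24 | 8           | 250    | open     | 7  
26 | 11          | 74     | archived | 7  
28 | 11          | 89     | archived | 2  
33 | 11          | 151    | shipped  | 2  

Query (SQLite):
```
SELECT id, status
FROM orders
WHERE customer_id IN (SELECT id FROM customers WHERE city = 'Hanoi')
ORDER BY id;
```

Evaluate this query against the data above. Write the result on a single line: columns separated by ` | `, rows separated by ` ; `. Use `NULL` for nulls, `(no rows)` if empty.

9 | paid ; 20 | open ; 24 | open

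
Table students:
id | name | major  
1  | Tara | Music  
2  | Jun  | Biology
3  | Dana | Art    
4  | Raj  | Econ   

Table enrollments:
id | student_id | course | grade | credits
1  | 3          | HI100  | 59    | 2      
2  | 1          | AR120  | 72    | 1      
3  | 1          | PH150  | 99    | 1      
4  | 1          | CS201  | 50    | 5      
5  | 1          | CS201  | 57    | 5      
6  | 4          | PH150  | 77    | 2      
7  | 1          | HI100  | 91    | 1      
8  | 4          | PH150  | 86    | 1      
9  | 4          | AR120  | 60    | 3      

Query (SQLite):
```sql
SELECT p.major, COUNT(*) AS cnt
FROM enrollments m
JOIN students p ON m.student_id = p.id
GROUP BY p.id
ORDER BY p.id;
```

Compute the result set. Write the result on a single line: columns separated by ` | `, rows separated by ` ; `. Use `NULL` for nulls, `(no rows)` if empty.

Join each enrollments row to its students via student_id.
Group joined rows by students.id; compute COUNT(*) per group.
  1: ids {2, 3, 4, 5, 7} → COUNT(*)=5
  3: ids {1} → COUNT(*)=1
  4: ids {6, 8, 9} → COUNT(*)=3

Music | 5 ; Art | 1 ; Econ | 3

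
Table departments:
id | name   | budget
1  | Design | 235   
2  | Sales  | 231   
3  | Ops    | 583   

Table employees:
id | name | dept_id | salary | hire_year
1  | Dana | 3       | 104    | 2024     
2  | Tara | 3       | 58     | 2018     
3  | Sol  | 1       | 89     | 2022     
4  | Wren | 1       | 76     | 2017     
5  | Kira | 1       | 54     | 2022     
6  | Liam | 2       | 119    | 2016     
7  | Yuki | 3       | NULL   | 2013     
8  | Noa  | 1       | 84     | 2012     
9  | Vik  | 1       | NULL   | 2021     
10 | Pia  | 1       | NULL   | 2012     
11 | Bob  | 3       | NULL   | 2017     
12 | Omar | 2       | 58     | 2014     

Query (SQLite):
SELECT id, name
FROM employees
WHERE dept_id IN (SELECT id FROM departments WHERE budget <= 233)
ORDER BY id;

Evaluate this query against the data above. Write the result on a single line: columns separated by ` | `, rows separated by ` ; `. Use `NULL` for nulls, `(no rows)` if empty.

6 | Liam ; 12 | Omar

Inner query: departments.id where budget <= 233.
Outer: keep employees rows whose dept_id is in that set.
Inner query → {2}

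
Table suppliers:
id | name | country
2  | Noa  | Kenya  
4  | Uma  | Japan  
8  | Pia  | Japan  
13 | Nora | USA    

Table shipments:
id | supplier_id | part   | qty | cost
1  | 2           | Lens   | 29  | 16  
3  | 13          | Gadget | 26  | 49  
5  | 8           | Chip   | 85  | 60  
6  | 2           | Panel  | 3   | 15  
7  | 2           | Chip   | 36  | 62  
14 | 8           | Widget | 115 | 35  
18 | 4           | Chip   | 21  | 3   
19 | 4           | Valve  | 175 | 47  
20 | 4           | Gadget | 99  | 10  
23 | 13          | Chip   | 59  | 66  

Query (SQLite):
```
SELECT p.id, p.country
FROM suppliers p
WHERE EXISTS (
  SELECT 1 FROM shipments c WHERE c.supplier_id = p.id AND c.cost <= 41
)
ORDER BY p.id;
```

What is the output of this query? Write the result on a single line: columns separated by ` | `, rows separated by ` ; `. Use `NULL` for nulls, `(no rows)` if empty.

2 | Kenya ; 4 | Japan ; 8 | Japan

For each suppliers row, check whether any shipments with matching supplier_id has cost <= 41.
Keep rows where that is true.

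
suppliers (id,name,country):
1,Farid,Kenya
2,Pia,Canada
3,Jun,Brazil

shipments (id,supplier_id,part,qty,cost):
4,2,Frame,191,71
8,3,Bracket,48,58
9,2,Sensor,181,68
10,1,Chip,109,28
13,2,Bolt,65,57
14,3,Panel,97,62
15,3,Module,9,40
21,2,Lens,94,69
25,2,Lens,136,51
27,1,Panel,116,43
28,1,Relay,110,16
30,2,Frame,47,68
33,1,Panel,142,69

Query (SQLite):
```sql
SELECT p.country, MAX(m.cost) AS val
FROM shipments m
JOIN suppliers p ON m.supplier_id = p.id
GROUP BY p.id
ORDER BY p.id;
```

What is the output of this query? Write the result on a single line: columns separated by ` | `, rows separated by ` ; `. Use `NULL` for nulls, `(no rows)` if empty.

Kenya | 69 ; Canada | 71 ; Brazil | 62

Join each shipments row to its suppliers via supplier_id.
Group joined rows by suppliers.id; compute MAX(m.cost) per group.
  1: ids {10, 27, 28, 33} → MAX(m.cost)=69
  2: ids {4, 9, 13, 21, 25, 30} → MAX(m.cost)=71
  3: ids {8, 14, 15} → MAX(m.cost)=62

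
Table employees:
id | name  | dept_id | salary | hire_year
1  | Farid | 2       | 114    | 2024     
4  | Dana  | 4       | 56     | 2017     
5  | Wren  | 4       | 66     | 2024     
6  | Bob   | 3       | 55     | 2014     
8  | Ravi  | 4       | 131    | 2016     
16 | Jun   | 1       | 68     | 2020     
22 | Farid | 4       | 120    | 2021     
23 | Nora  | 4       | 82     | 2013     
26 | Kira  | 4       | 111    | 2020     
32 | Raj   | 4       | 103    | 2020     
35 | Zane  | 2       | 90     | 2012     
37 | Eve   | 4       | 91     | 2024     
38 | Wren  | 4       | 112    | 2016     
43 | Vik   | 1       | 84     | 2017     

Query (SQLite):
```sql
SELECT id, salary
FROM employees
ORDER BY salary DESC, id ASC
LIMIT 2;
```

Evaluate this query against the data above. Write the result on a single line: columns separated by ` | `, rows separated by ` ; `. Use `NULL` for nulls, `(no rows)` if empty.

8 | 131 ; 22 | 120

Sort by salary desc, tiebreak id asc: (131, id=8), (120, id=22), (114, id=1), (112, id=38), (111, id=26) …. Take first 2.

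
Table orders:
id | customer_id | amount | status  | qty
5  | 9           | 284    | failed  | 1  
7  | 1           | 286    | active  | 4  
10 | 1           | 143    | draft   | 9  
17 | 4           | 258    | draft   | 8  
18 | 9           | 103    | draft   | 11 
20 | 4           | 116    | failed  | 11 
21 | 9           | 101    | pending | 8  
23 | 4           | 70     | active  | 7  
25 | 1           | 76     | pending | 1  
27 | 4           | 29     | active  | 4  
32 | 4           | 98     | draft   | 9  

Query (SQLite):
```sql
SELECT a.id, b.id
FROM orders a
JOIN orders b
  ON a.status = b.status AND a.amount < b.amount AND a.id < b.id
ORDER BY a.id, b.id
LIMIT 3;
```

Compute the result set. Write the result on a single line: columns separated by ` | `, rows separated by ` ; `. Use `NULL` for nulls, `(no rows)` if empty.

10 | 17

Pairs (a,b) with same status, a.amount < b.amount, a.id < b.id.
status groups: active:{7,23,27} draft:{10,17,18,32} failed:{5,20} pending:{21,25}
Ordered by (a.id, b.id); first 3.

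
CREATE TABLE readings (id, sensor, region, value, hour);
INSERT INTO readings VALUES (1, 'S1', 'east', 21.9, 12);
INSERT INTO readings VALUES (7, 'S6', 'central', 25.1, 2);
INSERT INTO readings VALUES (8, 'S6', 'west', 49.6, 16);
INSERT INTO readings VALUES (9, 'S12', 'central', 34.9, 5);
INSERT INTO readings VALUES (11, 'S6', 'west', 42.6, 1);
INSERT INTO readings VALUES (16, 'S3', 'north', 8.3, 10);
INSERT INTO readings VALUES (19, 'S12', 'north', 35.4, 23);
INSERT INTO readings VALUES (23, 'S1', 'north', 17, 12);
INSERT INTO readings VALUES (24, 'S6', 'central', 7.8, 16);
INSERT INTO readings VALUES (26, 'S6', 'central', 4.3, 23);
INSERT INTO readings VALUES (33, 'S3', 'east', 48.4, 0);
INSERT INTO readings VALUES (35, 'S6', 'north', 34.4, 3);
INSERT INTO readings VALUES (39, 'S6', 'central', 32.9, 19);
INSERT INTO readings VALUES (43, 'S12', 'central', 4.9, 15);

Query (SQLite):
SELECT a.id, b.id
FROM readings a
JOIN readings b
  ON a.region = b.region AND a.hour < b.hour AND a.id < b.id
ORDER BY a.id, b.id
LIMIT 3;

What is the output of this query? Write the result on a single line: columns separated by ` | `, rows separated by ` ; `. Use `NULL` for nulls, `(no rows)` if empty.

Pairs (a,b) with same region, a.hour < b.hour, a.id < b.id.
region groups: central:{7,9,24,26,39,43} east:{1,33} north:{16,19,23,35} west:{8,11}
Ordered by (a.id, b.id); first 3.

7 | 9 ; 7 | 24 ; 7 | 26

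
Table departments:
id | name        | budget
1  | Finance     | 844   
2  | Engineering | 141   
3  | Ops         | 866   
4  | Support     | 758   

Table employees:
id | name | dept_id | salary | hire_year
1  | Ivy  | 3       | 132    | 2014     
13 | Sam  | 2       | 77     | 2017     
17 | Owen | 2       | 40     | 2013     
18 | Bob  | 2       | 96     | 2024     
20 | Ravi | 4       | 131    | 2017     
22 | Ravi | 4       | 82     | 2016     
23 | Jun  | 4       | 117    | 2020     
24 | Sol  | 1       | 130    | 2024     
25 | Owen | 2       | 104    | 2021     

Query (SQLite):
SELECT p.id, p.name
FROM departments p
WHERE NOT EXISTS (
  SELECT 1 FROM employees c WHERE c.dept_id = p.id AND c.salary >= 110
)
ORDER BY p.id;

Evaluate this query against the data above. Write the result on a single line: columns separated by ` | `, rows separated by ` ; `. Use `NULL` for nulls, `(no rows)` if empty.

2 | Engineering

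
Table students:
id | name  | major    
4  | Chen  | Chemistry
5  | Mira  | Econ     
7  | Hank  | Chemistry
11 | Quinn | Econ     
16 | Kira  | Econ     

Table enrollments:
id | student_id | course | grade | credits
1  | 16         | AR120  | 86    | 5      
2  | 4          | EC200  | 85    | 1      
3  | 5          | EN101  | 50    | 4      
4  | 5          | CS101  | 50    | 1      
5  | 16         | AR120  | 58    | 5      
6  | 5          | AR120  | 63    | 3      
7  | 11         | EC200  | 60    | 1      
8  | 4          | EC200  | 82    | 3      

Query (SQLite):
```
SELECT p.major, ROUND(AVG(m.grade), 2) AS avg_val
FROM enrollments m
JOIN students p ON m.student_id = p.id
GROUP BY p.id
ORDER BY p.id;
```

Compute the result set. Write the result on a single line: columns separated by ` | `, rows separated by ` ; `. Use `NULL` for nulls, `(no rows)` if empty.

Chemistry | 83.5 ; Econ | 54.33 ; Econ | 60 ; Econ | 72

Join each enrollments row to its students via student_id.
Group joined rows by students.id; compute ROUND(AVG(m.grade), 2) per group.
  4: ids {2, 8} → ROUND(AVG(m.grade), 2)=83.5
  5: ids {3, 4, 6} → ROUND(AVG(m.grade), 2)=54.33
  11: ids {7} → ROUND(AVG(m.grade), 2)=60
  16: ids {1, 5} → ROUND(AVG(m.grade), 2)=72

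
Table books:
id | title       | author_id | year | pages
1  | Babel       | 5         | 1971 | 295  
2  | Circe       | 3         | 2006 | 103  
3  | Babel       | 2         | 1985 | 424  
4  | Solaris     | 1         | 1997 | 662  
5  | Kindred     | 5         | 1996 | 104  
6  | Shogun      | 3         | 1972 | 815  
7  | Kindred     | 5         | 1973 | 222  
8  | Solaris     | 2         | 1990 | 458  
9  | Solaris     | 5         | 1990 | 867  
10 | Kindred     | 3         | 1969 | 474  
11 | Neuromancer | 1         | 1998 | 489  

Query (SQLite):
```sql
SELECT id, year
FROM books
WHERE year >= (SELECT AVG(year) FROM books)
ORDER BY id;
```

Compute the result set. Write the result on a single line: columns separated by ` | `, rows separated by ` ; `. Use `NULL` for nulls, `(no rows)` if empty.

2 | 2006 ; 4 | 1997 ; 5 | 1996 ; 8 | 1990 ; 9 | 1990 ; 11 | 1998

Scalar subquery: AVG(year) over all books rows = 1986.090909 (≈; comparison uses full precision).
Keep rows where year >= that value.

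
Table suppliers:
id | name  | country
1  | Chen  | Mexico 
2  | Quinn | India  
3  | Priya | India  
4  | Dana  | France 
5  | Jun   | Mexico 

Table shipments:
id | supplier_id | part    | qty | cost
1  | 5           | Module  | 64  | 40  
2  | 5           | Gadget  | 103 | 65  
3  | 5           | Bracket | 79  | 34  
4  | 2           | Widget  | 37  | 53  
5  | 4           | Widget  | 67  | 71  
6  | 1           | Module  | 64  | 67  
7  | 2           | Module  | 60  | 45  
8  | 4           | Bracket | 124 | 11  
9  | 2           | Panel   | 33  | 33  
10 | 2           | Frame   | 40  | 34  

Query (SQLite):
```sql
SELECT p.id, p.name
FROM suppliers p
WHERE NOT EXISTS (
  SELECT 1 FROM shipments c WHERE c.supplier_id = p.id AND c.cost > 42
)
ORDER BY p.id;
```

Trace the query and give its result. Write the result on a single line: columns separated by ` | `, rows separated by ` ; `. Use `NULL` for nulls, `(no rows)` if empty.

3 | Priya

For each suppliers row, check whether any shipments with matching supplier_id has cost > 42.
Keep rows where that is false.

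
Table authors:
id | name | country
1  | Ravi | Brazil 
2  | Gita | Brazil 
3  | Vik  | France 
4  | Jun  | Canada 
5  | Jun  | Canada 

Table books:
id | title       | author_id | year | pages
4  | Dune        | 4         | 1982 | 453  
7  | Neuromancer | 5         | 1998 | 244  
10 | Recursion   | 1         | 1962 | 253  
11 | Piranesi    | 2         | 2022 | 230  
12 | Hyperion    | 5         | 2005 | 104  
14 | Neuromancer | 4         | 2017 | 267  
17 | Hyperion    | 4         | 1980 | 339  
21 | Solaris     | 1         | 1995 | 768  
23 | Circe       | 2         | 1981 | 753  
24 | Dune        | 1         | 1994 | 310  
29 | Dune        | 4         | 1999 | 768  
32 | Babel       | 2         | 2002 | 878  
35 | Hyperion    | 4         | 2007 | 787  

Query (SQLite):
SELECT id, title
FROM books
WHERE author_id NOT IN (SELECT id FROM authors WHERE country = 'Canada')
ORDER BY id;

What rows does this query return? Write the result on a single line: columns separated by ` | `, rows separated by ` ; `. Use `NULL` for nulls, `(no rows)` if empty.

10 | Recursion ; 11 | Piranesi ; 21 | Solaris ; 23 | Circe ; 24 | Dune ; 32 | Babel

Inner query: authors.id where country = 'Canada'.
Outer: keep books rows whose author_id is not in that set.
Inner query → {4, 5}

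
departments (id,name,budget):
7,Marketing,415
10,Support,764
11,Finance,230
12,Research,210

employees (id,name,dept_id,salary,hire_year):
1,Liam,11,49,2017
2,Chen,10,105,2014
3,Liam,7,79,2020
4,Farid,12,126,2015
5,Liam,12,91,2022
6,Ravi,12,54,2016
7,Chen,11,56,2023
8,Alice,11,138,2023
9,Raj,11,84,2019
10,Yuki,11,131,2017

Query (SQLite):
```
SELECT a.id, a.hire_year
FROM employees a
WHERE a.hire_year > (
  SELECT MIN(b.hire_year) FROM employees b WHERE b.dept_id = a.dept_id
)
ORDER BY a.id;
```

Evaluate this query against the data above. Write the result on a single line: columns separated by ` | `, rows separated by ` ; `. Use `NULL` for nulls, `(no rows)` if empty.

5 | 2022 ; 6 | 2016 ; 7 | 2023 ; 8 | 2023 ; 9 | 2019

For each employees row a, compute MIN(hire_year) over rows sharing a.dept_id.
Keep row a if a.hire_year > that per-group MIN.
  dept_id=7: MIN(hire_year) = 2020
  dept_id=10: MIN(hire_year) = 2014
  dept_id=11: MIN(hire_year) = 2017
  dept_id=12: MIN(hire_year) = 2015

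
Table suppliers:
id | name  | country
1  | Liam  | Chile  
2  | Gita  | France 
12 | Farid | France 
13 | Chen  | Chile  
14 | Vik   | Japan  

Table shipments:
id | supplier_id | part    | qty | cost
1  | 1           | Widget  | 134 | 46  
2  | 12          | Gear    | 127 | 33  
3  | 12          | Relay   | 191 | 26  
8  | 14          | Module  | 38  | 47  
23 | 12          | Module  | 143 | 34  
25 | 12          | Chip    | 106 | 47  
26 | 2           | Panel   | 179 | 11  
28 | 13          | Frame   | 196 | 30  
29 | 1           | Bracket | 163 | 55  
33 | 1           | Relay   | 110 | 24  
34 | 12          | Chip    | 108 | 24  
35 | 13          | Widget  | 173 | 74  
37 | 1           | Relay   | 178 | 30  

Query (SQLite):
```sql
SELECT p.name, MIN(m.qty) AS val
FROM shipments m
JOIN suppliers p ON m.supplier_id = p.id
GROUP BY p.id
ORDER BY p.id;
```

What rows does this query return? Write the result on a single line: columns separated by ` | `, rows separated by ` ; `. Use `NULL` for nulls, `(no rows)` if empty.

Liam | 110 ; Gita | 179 ; Farid | 106 ; Chen | 173 ; Vik | 38

Join each shipments row to its suppliers via supplier_id.
Group joined rows by suppliers.id; compute MIN(m.qty) per group.
  1: ids {1, 29, 33, 37} → MIN(m.qty)=110
  2: ids {26} → MIN(m.qty)=179
  12: ids {2, 3, 23, 25, 34} → MIN(m.qty)=106
  13: ids {28, 35} → MIN(m.qty)=173
  14: ids {8} → MIN(m.qty)=38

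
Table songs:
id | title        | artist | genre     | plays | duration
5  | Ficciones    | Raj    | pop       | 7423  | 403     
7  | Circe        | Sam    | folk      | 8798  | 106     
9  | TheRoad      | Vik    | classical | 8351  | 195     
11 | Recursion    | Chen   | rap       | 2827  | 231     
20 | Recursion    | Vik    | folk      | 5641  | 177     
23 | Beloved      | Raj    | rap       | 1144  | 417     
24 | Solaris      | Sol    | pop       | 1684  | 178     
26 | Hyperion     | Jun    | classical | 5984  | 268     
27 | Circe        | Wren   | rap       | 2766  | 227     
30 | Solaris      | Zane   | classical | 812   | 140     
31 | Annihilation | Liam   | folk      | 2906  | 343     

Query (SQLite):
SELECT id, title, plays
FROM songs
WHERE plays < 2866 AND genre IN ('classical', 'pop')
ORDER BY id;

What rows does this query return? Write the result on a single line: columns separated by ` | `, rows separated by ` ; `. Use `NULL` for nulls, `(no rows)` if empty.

plays < 2866: ids {11, 23, 24, 27, 30}
genre IN ('classical', 'pop'): ids {5, 9, 24, 26, 30}
Combine with AND.

24 | Solaris | 1684 ; 30 | Solaris | 812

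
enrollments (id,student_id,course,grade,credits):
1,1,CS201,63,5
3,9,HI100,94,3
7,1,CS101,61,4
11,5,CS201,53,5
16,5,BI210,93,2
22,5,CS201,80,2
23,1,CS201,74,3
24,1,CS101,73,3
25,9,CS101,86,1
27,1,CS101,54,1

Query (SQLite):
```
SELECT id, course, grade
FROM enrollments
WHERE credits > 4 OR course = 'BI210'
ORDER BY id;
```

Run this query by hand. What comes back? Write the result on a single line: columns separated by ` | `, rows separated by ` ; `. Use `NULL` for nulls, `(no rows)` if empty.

1 | CS201 | 63 ; 11 | CS201 | 53 ; 16 | BI210 | 93

credits > 4: ids {1, 11}
course = 'BI210': ids {16}
Combine with OR.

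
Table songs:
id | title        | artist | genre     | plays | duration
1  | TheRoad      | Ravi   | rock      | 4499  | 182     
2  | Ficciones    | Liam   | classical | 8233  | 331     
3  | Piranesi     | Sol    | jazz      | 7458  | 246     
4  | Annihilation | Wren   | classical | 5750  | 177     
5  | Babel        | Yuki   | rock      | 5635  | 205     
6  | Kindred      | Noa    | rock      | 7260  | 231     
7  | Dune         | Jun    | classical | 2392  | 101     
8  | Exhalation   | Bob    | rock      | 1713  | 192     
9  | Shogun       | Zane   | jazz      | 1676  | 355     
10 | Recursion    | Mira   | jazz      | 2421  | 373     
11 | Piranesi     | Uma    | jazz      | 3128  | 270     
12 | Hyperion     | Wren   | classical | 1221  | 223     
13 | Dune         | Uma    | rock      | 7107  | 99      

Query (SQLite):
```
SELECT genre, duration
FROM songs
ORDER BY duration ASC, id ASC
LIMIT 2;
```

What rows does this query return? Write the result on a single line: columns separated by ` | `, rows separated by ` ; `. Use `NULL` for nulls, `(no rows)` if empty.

rock | 99 ; classical | 101

Sort by duration asc, tiebreak id asc: (99, id=13), (101, id=7), (177, id=4), (182, id=1), (192, id=8) …. Take first 2.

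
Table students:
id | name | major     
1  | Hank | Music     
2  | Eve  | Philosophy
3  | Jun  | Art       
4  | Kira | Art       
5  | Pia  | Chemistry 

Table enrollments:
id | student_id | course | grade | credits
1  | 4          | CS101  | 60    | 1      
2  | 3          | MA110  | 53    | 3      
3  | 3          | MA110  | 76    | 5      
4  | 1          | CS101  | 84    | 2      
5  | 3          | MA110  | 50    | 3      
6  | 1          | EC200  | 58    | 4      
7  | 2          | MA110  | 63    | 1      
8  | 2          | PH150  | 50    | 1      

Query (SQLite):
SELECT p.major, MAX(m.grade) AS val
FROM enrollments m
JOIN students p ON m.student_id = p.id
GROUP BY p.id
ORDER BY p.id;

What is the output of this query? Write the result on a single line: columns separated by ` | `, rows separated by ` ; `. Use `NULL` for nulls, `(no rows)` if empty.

Music | 84 ; Philosophy | 63 ; Art | 76 ; Art | 60

Join each enrollments row to its students via student_id.
Group joined rows by students.id; compute MAX(m.grade) per group.
  1: ids {4, 6} → MAX(m.grade)=84
  2: ids {7, 8} → MAX(m.grade)=63
  3: ids {2, 3, 5} → MAX(m.grade)=76
  4: ids {1} → MAX(m.grade)=60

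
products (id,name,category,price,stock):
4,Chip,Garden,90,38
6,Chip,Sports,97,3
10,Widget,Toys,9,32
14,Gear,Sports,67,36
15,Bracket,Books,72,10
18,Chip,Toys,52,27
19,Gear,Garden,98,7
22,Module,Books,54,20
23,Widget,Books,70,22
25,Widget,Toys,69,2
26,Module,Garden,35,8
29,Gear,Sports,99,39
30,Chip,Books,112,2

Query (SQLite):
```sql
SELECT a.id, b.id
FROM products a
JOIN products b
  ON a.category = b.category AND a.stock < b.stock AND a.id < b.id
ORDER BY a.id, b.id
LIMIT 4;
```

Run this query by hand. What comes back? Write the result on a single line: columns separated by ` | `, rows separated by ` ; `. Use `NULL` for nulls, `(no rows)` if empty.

6 | 14 ; 6 | 29 ; 14 | 29 ; 15 | 22

Pairs (a,b) with same category, a.stock < b.stock, a.id < b.id.
category groups: Books:{15,22,23,30} Garden:{4,19,26} Sports:{6,14,29} Toys:{10,18,25}
Ordered by (a.id, b.id); first 4.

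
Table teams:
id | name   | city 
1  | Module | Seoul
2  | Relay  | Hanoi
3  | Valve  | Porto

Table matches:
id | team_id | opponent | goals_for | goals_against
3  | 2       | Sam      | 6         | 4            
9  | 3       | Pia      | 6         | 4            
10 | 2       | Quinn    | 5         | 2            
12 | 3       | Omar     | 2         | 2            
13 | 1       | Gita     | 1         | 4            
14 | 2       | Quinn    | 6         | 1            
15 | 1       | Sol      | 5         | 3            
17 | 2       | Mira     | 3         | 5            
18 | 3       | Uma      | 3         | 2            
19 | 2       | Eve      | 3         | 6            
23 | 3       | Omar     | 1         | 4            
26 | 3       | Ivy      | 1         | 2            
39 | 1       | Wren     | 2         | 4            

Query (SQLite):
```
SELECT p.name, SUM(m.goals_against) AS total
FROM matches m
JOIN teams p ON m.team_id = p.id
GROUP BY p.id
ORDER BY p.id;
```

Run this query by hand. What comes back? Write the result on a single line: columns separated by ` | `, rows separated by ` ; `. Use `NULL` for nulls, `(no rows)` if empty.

Module | 11 ; Relay | 18 ; Valve | 14

Join each matches row to its teams via team_id.
Group joined rows by teams.id; compute SUM(m.goals_against) per group.
  1: ids {13, 15, 39} → SUM(m.goals_against)=11
  2: ids {3, 10, 14, 17, 19} → SUM(m.goals_against)=18
  3: ids {9, 12, 18, 23, 26} → SUM(m.goals_against)=14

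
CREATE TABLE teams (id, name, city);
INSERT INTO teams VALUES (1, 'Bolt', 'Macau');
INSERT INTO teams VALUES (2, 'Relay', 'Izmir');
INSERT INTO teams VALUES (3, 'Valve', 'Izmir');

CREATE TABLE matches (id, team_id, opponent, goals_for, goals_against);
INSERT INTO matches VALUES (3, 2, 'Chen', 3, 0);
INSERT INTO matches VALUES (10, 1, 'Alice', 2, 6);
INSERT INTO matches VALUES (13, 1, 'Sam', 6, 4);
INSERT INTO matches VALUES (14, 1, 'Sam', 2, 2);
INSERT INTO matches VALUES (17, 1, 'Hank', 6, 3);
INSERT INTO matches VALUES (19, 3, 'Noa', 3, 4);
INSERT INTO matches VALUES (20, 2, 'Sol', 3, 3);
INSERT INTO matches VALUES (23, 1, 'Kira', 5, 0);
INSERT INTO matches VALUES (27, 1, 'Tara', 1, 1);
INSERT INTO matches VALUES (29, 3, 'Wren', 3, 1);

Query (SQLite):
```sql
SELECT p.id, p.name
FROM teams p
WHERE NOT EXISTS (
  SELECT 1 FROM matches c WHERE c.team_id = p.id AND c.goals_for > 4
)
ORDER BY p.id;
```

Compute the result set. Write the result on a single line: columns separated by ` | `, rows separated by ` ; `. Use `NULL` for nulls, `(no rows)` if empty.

2 | Relay ; 3 | Valve

For each teams row, check whether any matches with matching team_id has goals_for > 4.
Keep rows where that is false.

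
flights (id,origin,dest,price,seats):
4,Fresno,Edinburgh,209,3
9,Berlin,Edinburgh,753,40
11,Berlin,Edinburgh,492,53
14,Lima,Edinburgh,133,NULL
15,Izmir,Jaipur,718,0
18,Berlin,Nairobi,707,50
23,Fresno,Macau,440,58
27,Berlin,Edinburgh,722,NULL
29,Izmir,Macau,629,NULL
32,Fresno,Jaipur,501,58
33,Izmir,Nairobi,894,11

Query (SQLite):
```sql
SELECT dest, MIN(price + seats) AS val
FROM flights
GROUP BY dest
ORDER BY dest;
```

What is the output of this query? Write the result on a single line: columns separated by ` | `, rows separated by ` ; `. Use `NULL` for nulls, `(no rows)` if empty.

For each row compute price + seats.
Group by dest; take MIN of the expression per group.
  Edinburgh: ids {4, 9, 11, 14, 27} → MIN(price + seats)=212
  Jaipur: ids {15, 32} → MIN(price + seats)=559
  Macau: ids {23, 29} → MIN(price + seats)=498
  Nairobi: ids {18, 33} → MIN(price + seats)=757

Edinburgh | 212 ; Jaipur | 559 ; Macau | 498 ; Nairobi | 757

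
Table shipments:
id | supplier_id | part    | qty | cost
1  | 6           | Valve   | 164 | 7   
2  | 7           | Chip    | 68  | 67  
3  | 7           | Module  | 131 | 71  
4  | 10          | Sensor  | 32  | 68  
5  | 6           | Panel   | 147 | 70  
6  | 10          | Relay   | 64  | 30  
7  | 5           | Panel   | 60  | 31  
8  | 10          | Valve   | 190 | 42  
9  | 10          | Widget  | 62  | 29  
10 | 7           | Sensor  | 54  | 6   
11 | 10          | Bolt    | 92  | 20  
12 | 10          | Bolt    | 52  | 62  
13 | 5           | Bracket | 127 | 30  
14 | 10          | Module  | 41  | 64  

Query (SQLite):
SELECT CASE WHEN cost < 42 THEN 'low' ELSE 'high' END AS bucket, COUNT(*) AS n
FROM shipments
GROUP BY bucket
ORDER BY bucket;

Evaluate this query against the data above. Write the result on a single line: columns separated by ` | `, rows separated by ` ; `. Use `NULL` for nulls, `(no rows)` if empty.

high | 7 ; low | 7

Bucket rows by cost < 42 → 'low' else 'high'; count each bucket.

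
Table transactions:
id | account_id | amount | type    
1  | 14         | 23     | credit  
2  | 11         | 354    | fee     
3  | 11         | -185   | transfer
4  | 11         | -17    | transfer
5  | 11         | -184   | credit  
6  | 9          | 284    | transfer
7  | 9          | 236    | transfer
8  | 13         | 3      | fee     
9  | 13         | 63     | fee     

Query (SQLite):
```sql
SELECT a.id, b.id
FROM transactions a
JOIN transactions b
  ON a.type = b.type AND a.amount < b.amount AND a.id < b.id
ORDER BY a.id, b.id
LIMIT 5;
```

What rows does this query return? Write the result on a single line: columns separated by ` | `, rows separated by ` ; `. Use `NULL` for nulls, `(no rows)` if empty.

Pairs (a,b) with same type, a.amount < b.amount, a.id < b.id.
type groups: credit:{1,5} fee:{2,8,9} transfer:{3,4,6,7}
Ordered by (a.id, b.id); first 5.

3 | 4 ; 3 | 6 ; 3 | 7 ; 4 | 6 ; 4 | 7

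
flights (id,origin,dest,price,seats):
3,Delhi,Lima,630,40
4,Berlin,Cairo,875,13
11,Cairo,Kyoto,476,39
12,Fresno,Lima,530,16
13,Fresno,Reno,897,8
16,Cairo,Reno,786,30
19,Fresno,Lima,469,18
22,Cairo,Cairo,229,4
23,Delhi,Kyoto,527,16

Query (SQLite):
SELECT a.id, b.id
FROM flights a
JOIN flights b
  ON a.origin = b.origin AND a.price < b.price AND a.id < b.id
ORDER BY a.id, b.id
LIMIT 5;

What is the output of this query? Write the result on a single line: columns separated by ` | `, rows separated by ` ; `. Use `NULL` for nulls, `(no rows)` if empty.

Pairs (a,b) with same origin, a.price < b.price, a.id < b.id.
origin groups: Berlin:{4} Cairo:{11,16,22} Delhi:{3,23} Fresno:{12,13,19}
Ordered by (a.id, b.id); first 5.

11 | 16 ; 12 | 13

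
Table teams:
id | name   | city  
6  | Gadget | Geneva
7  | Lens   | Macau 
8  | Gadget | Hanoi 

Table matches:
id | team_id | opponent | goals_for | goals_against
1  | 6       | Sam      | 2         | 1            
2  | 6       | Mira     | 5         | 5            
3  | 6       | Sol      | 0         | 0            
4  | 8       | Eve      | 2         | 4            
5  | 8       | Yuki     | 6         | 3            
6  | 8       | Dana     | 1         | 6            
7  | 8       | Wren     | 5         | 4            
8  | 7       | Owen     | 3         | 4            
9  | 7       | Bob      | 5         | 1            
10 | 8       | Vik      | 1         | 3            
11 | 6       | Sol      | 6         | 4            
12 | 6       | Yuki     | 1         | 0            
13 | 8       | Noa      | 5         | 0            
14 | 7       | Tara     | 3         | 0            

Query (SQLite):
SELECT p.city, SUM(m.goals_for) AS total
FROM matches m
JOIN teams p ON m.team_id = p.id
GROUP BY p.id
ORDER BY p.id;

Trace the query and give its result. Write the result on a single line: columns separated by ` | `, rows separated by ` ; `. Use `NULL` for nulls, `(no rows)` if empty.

Geneva | 14 ; Macau | 11 ; Hanoi | 20

Join each matches row to its teams via team_id.
Group joined rows by teams.id; compute SUM(m.goals_for) per group.
  6: ids {1, 2, 3, 11, 12} → SUM(m.goals_for)=14
  7: ids {8, 9, 14} → SUM(m.goals_for)=11
  8: ids {4, 5, 6, 7, 10, 13} → SUM(m.goals_for)=20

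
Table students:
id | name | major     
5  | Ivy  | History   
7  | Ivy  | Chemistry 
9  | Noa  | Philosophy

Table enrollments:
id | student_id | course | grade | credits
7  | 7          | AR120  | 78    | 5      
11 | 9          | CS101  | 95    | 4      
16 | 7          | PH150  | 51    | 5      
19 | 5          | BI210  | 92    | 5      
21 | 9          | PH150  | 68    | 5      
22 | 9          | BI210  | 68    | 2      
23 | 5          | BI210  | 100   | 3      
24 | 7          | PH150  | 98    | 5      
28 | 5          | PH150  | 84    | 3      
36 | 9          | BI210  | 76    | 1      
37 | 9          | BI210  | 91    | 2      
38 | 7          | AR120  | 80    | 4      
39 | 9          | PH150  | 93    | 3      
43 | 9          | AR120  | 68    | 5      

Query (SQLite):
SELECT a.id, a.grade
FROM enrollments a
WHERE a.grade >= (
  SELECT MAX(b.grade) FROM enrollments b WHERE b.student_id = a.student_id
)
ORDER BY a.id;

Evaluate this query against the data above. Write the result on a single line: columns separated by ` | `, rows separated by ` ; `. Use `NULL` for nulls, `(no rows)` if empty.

11 | 95 ; 23 | 100 ; 24 | 98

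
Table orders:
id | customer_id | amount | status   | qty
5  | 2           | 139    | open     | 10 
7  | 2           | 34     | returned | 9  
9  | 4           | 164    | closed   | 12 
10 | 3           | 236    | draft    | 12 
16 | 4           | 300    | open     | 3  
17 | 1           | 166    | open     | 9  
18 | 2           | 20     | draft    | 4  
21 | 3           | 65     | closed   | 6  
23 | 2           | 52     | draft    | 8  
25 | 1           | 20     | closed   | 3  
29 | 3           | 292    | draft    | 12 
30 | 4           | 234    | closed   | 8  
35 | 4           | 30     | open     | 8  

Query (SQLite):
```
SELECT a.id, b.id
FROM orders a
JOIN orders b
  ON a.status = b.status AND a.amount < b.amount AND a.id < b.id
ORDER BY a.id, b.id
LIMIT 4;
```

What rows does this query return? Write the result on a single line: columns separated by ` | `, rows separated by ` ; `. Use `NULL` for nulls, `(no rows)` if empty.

5 | 16 ; 5 | 17 ; 9 | 30 ; 10 | 29

Pairs (a,b) with same status, a.amount < b.amount, a.id < b.id.
status groups: closed:{9,21,25,30} draft:{10,18,23,29} open:{5,16,17,35} returned:{7}
Ordered by (a.id, b.id); first 4.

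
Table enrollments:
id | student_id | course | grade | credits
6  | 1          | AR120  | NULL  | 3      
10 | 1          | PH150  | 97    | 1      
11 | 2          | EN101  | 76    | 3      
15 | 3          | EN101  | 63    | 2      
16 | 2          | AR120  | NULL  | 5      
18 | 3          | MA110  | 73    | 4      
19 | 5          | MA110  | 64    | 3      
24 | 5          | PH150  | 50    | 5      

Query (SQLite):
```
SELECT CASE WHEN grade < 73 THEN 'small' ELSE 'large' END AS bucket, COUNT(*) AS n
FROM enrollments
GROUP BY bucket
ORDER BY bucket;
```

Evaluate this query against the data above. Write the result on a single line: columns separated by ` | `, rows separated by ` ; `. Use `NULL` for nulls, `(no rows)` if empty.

Bucket rows by grade < 73 → 'small' else 'large'; count each bucket.
NULL < 73 is unknown, so NULL grade falls into ELSE → 'large'.

large | 5 ; small | 3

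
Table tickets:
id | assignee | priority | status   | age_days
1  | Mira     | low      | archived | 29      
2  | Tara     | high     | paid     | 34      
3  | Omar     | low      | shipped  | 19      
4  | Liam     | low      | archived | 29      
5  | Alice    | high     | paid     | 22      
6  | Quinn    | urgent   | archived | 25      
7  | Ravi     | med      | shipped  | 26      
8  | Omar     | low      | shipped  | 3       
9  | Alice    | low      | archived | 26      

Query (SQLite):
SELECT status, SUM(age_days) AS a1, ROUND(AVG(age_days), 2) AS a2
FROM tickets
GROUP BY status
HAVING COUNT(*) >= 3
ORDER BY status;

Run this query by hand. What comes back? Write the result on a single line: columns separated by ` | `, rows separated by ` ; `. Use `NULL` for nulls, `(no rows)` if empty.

Group tickets by status.
Per group compute: SUM(age_days), ROUND(AVG(age_days), 2).
HAVING: drop groups with fewer than 3 rows.
  archived: ids {1, 4, 6, 9} → SUM(age_days)=109, ROUND(AVG(age_days), 2)=27.25
  paid: ids {2, 5} → SUM(age_days)=56, ROUND(AVG(age_days), 2)=28
  shipped: ids {3, 7, 8} → SUM(age_days)=48, ROUND(AVG(age_days), 2)=16

archived | 109 | 27.25 ; shipped | 48 | 16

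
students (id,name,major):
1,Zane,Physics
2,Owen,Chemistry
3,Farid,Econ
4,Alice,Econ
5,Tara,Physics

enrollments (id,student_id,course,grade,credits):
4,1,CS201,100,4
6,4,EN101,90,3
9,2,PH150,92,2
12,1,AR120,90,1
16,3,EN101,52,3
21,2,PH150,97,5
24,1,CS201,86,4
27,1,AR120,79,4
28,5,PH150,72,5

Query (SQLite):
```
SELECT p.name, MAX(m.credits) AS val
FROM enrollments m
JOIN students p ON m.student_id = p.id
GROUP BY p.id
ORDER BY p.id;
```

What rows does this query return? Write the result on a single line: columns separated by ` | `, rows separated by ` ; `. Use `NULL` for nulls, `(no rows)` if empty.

Zane | 4 ; Owen | 5 ; Farid | 3 ; Alice | 3 ; Tara | 5

Join each enrollments row to its students via student_id.
Group joined rows by students.id; compute MAX(m.credits) per group.
  1: ids {4, 12, 24, 27} → MAX(m.credits)=4
  2: ids {9, 21} → MAX(m.credits)=5
  3: ids {16} → MAX(m.credits)=3
  4: ids {6} → MAX(m.credits)=3
  5: ids {28} → MAX(m.credits)=5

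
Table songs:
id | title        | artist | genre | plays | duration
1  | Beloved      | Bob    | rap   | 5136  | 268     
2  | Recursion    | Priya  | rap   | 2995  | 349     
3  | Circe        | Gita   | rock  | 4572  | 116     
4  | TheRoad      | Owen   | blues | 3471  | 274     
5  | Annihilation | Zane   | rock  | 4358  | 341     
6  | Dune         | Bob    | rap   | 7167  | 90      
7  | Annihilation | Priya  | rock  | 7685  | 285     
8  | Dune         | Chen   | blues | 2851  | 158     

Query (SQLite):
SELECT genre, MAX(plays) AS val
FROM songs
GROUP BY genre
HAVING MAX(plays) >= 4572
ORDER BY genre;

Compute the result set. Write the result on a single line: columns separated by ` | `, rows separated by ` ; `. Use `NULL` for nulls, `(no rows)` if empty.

Partition songs by genre; compute MAX(plays) within each group.
HAVING: keep groups where MAX(plays) >= 4572.
  blues: ids {4, 8} → MAX(plays)=3471
  rap: ids {1, 2, 6} → MAX(plays)=7167
  rock: ids {3, 5, 7} → MAX(plays)=7685

rap | 7167 ; rock | 7685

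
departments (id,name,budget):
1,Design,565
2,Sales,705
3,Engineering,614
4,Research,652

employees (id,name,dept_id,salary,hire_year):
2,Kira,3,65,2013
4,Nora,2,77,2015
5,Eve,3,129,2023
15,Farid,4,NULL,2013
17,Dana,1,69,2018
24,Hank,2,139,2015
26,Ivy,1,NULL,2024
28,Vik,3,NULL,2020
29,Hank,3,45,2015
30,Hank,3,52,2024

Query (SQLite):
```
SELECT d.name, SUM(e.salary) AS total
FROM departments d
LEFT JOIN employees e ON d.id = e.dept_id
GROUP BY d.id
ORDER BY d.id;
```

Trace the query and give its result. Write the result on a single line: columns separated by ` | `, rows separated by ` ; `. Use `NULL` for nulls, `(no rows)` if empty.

Design | 69 ; Sales | 216 ; Engineering | 291 ; Research | NULL

LEFT JOIN keeps every departments row; unmatched ones get NULL for employees columns.
Group by departments.id and compute SUM(e.salary). SUM over an all-NULL group is NULL.
  1: ids {17, 26} → SUM(e.salary)=69
  2: ids {4, 24} → SUM(e.salary)=216
  3: ids {2, 5, 28, 29, 30} → SUM(e.salary)=291
  4: ids {15} → SUM(e.salary)=NULL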